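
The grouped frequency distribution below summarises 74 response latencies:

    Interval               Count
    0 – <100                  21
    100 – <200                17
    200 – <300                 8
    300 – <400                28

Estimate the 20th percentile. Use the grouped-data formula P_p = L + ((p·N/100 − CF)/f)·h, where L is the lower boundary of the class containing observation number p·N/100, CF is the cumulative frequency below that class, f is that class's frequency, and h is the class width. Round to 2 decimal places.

N = 74; target position k = 20/100 · 74 = 14.8.
Cumulative frequencies: 21, 38, 46, 74.
Observation 14.8 falls in the class 0 – <100.
L = 0, CF = 0, f = 21, h = 100.
P20 = 0 + ((14.8 − 0)/21)·100 = 0 + 70.4762 = 70.4762.

70.48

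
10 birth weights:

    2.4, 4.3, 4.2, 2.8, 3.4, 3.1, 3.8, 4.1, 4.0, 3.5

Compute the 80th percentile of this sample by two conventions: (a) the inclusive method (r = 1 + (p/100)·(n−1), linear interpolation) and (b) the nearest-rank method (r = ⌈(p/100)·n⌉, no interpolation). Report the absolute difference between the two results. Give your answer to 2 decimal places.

Sorted: 2.4, 2.8, 3.1, 3.4, 3.5, 3.8, 4.0, 4.1, 4.2, 4.3.
n = 10.
(a) r = 8.2; between ranks 8 (4.1) and 9 (4.2): 4.12.
(b) the nearest-rank method: rank 8 → 4.1.
|4.12 − 4.1| = 0.02.

0.02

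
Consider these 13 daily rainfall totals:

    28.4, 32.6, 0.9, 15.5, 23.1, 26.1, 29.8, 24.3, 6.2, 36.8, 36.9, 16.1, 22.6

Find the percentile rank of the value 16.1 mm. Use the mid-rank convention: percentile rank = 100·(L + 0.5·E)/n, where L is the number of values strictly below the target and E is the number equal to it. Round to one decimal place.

Sorted: 0.9, 6.2, 15.5, 16.1, 22.6, 23.1, 24.3, 26.1, 28.4, 29.8, 32.6, 36.8, 36.9.
Count below 16.1: L = 3; count equal: E = 1; n = 13.
Percentile rank = 100·(3 + 0.5·1)/13 = 100·3.5/13 = 26.92.

26.9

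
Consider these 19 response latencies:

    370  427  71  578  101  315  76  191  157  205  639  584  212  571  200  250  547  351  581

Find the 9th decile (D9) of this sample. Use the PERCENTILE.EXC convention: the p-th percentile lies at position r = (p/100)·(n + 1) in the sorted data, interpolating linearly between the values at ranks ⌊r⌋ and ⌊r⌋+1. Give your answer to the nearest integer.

Sorted: 71, 76, 101, 157, 191, 200, 205, 212, 250, 315, 351, 370, 427, 547, 571, 578, 581, 584, 639.
n = 19.
r = (90/100)·(19 + 1) = 18.
r is an integer, so P90 is the value at rank 18: 584.

584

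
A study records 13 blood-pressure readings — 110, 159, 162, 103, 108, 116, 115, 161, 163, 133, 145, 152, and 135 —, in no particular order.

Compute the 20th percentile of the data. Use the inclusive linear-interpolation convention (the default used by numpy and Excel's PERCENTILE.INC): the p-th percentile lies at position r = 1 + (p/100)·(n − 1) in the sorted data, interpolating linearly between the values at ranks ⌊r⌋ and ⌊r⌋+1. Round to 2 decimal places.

112.00

Sorted: 103, 108, 110, 115, 116, 133, 135, 145, 152, 159, 161, 162, 163.
n = 13.
r = 1 + (20/100)·(13 − 1) = 1 + 2.4 = 3.4.
Rank 3 is 110 and rank 4 is 115.
Interpolate: 110 + 0.4·(115 − 110) = 110 + 0.4·5 = 112.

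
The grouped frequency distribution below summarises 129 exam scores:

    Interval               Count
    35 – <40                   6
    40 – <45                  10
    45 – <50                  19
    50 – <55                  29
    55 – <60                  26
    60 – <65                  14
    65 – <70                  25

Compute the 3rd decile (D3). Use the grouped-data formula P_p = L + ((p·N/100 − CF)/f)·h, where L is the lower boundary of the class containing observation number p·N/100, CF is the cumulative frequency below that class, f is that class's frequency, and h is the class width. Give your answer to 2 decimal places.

50.64

N = 129; target position k = 30/100 · 129 = 38.7.
Cumulative frequencies: 6, 16, 35, 64, 90, 104, 129.
Observation 38.7 falls in the class 50 – <55.
L = 50, CF = 35, f = 29, h = 5.
P30 = 50 + ((38.7 − 35)/29)·5 = 50 + 0.637931 = 50.6379.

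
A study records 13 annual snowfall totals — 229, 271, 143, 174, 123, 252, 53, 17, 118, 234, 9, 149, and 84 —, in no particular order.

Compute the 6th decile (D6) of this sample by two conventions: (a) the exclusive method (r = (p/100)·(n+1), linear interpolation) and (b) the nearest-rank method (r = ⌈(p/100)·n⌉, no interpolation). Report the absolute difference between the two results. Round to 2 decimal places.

10.00

Sorted: 9, 17, 53, 84, 118, 123, 143, 149, 174, 229, 234, 252, 271.
n = 13.
(a) r = 8.4; between ranks 8 (149) and 9 (174): 159.
(b) the nearest-rank method: rank 8 → 149.
|159 − 149| = 10.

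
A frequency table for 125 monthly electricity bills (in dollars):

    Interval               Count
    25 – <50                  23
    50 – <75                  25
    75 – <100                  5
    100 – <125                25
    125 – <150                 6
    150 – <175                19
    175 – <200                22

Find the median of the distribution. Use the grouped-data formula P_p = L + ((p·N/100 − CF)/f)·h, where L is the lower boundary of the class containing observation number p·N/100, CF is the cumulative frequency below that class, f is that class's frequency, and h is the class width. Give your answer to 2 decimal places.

109.50

N = 125; target position k = 50/100 · 125 = 62.5.
Cumulative frequencies: 23, 48, 53, 78, 84, 103, 125.
Observation 62.5 falls in the class 100 – <125.
L = 100, CF = 53, f = 25, h = 25.
P50 = 100 + ((62.5 − 53)/25)·25 = 100 + 9.5 = 109.5.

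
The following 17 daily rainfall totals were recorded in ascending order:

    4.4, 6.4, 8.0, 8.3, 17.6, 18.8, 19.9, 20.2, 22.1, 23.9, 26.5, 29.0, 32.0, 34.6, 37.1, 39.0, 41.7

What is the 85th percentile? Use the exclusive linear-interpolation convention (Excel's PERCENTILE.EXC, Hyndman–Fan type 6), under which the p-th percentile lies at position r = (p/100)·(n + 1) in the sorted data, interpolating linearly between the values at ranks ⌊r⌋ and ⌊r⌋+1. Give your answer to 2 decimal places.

37.67

n = 17.
r = (85/100)·(17 + 1) = 15.3.
Rank 15 is 37.1 and rank 16 is 39.0.
Interpolate: 37.1 + 0.3·(39.0 − 37.1) = 37.1 + 0.3·1.9 = 37.67.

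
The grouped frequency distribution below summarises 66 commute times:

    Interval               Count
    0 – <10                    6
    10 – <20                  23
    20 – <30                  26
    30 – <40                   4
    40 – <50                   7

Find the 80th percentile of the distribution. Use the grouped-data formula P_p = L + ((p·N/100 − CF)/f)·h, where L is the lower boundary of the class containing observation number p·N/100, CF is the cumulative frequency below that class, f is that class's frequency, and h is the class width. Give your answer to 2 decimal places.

29.15

N = 66; target position k = 80/100 · 66 = 52.8.
Cumulative frequencies: 6, 29, 55, 59, 66.
Observation 52.8 falls in the class 20 – <30.
L = 20, CF = 29, f = 26, h = 10.
P80 = 20 + ((52.8 − 29)/26)·10 = 20 + 9.15385 = 29.1538.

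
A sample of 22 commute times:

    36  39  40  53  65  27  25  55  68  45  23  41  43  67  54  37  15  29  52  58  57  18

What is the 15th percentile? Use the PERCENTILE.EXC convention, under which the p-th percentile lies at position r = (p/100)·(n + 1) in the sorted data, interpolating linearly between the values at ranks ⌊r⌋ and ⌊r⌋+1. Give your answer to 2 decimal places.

23.90

Sorted: 15, 18, 23, 25, 27, 29, 36, 37, 39, 40, 41, 43, 45, 52, 53, 54, 55, 57, 58, 65, 67, 68.
n = 22.
r = (15/100)·(22 + 1) = 3.45.
Rank 3 is 23 and rank 4 is 25.
Interpolate: 23 + 0.45·(25 − 23) = 23 + 0.45·2 = 23.9.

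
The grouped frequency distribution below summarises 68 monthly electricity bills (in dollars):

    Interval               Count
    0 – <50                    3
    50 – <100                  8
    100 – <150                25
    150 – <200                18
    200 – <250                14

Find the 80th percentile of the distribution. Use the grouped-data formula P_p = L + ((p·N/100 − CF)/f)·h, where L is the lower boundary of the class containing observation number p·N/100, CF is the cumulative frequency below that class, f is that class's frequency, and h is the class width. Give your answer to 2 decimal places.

201.43

N = 68; target position k = 80/100 · 68 = 54.4.
Cumulative frequencies: 3, 11, 36, 54, 68.
Observation 54.4 falls in the class 200 – <250.
L = 200, CF = 54, f = 14, h = 50.
P80 = 200 + ((54.4 − 54)/14)·50 = 200 + 1.42857 = 201.429.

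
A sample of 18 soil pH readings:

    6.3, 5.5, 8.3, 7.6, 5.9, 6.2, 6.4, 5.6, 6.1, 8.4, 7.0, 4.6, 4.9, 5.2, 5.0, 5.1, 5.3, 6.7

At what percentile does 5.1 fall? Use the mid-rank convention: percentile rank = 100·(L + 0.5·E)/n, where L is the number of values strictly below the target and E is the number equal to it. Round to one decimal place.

19.4

Sorted: 4.6, 4.9, 5.0, 5.1, 5.2, 5.3, 5.5, 5.6, 5.9, 6.1, 6.2, 6.3, 6.4, 6.7, 7.0, 7.6, 8.3, 8.4.
Count below 5.1: L = 3; count equal: E = 1; n = 18.
Percentile rank = 100·(3 + 0.5·1)/18 = 100·3.5/18 = 19.44.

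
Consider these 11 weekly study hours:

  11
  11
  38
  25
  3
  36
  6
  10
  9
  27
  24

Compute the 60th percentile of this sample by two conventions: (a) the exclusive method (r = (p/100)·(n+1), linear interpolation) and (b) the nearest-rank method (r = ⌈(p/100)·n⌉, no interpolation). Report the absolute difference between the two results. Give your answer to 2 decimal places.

0.20

Sorted: 3, 6, 9, 10, 11, 11, 24, 25, 27, 36, 38.
n = 11.
(a) r = 7.2; between ranks 7 (24) and 8 (25): 24.2.
(b) the nearest-rank method: rank 7 → 24.
|24.2 − 24| = 0.2.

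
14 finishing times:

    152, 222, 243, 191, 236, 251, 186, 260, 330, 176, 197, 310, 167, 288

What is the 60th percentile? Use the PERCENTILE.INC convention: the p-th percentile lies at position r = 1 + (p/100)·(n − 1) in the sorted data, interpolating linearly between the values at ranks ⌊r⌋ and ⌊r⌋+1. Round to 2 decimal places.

241.60

Sorted: 152, 167, 176, 186, 191, 197, 222, 236, 243, 251, 260, 288, 310, 330.
n = 14.
r = 1 + (60/100)·(14 − 1) = 1 + 7.8 = 8.8.
Rank 8 is 236 and rank 9 is 243.
Interpolate: 236 + 0.8·(243 − 236) = 236 + 0.8·7 = 241.6.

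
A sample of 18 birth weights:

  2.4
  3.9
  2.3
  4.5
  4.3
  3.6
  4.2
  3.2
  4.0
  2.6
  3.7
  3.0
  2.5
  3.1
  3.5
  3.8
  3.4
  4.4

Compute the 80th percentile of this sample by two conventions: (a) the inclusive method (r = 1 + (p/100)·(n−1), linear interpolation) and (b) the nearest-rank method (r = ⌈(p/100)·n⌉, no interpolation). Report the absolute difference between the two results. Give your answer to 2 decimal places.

Sorted: 2.3, 2.4, 2.5, 2.6, 3.0, 3.1, 3.2, 3.4, 3.5, 3.6, 3.7, 3.8, 3.9, 4.0, 4.2, 4.3, 4.4, 4.5.
n = 18.
(a) r = 14.6; between ranks 14 (4.0) and 15 (4.2): 4.12.
(b) the nearest-rank method: rank 15 → 4.2.
|4.12 − 4.2| = 0.08.

0.08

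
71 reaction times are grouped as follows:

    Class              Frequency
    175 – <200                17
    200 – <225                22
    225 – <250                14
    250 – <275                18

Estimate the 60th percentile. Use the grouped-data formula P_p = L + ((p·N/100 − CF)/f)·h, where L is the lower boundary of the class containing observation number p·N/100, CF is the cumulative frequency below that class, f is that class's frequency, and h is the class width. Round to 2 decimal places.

231.43

N = 71; target position k = 60/100 · 71 = 42.6.
Cumulative frequencies: 17, 39, 53, 71.
Observation 42.6 falls in the class 225 – <250.
L = 225, CF = 39, f = 14, h = 25.
P60 = 225 + ((42.6 − 39)/14)·25 = 225 + 6.42857 = 231.429.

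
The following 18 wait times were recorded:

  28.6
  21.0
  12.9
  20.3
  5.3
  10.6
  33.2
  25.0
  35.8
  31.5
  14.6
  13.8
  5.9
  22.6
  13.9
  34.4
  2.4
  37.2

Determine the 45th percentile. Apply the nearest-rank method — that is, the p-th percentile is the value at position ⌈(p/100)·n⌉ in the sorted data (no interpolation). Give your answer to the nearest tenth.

Sorted: 2.4, 5.3, 5.9, 10.6, 12.9, 13.8, 13.9, 14.6, 20.3, 21.0, 22.6, 25.0, 28.6, 31.5, 33.2, 34.4, 35.8, 37.2.
n = 18.
Position = ⌈45/100 · 18⌉ = ⌈8.1⌉ = 9.
The value at rank 9 is 20.3.

20.3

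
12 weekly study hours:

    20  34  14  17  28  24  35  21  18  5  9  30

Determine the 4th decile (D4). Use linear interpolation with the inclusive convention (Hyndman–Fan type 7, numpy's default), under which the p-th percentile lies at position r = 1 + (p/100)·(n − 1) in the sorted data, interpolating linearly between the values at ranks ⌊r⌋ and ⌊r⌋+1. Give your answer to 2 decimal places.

18.80

Sorted: 5, 9, 14, 17, 18, 20, 21, 24, 28, 30, 34, 35.
n = 12.
r = 1 + (40/100)·(12 − 1) = 1 + 4.4 = 5.4.
Rank 5 is 18 and rank 6 is 20.
Interpolate: 18 + 0.4·(20 − 18) = 18 + 0.4·2 = 18.8.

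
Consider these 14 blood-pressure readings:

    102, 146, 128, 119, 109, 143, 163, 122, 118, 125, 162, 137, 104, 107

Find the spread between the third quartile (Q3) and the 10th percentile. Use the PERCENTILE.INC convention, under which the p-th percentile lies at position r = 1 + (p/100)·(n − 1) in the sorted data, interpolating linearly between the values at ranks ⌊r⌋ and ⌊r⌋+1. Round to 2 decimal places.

Sorted: 102, 104, 107, 109, 118, 119, 122, 125, 128, 137, 143, 146, 162, 163.
n = 14.
P10: r = 2.3; ranks 2–3 are 104, 107; interpolating gives 104.9.
P75: r = 10.75; ranks 10–11 are 137, 143; interpolating gives 141.5.
Difference: 141.5 − 104.9 = 36.6.

36.60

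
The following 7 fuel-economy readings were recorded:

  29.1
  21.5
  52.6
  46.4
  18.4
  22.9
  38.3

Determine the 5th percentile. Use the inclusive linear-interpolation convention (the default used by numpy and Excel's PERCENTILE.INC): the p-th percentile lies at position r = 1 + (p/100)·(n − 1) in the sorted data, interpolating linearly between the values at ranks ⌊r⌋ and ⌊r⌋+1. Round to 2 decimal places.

19.33

Sorted: 18.4, 21.5, 22.9, 29.1, 38.3, 46.4, 52.6.
n = 7.
r = 1 + (5/100)·(7 − 1) = 1 + 0.3 = 1.3.
Rank 1 is 18.4 and rank 2 is 21.5.
Interpolate: 18.4 + 0.3·(21.5 − 18.4) = 18.4 + 0.3·3.1 = 19.33.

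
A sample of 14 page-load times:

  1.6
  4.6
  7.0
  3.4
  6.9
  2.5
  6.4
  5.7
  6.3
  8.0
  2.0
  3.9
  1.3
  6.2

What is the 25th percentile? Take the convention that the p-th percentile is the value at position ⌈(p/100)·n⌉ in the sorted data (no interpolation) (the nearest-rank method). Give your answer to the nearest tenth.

2.5

Sorted: 1.3, 1.6, 2.0, 2.5, 3.4, 3.9, 4.6, 5.7, 6.2, 6.3, 6.4, 6.9, 7.0, 8.0.
n = 14.
Position = ⌈25/100 · 14⌉ = ⌈3.5⌉ = 4.
The value at rank 4 is 2.5.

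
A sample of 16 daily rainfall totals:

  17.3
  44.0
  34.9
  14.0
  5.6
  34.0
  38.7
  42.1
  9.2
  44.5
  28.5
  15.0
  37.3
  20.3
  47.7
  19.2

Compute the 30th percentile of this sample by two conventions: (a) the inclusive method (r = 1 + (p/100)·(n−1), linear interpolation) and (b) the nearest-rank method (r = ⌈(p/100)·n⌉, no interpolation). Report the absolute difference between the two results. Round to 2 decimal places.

Sorted: 5.6, 9.2, 14.0, 15.0, 17.3, 19.2, 20.3, 28.5, 34.0, 34.9, 37.3, 38.7, 42.1, 44.0, 44.5, 47.7.
n = 16.
(a) r = 5.5; between ranks 5 (17.3) and 6 (19.2): 18.25.
(b) the nearest-rank method: rank 5 → 17.3.
|18.25 − 17.3| = 0.95.

0.95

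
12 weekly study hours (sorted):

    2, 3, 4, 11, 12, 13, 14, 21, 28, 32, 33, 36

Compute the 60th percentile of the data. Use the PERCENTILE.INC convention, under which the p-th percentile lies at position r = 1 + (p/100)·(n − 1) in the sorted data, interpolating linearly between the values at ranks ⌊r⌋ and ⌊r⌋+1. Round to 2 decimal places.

18.20

n = 12.
r = 1 + (60/100)·(12 − 1) = 1 + 6.6 = 7.6.
Rank 7 is 14 and rank 8 is 21.
Interpolate: 14 + 0.6·(21 − 14) = 14 + 0.6·7 = 18.2.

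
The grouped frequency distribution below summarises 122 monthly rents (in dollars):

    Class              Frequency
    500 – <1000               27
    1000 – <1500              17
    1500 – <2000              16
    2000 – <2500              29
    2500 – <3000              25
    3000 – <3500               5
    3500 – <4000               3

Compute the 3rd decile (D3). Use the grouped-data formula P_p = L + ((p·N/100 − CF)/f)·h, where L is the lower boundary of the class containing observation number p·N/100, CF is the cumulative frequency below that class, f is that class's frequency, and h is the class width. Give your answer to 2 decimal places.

1282.35

N = 122; target position k = 30/100 · 122 = 36.6.
Cumulative frequencies: 27, 44, 60, 89, 114, 119, 122.
Observation 36.6 falls in the class 1000 – <1500.
L = 1000, CF = 27, f = 17, h = 500.
P30 = 1000 + ((36.6 − 27)/17)·500 = 1000 + 282.353 = 1282.35.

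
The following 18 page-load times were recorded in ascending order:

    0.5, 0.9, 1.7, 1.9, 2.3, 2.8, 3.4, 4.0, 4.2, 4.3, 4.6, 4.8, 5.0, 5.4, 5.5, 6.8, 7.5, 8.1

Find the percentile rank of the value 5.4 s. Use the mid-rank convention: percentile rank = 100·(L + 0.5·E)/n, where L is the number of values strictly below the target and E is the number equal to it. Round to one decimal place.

75.0

Count below 5.4: L = 13; count equal: E = 1; n = 18.
Percentile rank = 100·(13 + 0.5·1)/18 = 100·13.5/18 = 75.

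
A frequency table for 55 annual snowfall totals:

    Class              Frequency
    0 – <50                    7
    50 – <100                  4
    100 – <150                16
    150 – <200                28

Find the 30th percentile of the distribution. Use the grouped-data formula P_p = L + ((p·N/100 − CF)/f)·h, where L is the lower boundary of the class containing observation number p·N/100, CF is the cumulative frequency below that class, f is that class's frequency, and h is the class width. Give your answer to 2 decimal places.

N = 55; target position k = 30/100 · 55 = 16.5.
Cumulative frequencies: 7, 11, 27, 55.
Observation 16.5 falls in the class 100 – <150.
L = 100, CF = 11, f = 16, h = 50.
P30 = 100 + ((16.5 − 11)/16)·50 = 100 + 17.1875 = 117.188.

117.19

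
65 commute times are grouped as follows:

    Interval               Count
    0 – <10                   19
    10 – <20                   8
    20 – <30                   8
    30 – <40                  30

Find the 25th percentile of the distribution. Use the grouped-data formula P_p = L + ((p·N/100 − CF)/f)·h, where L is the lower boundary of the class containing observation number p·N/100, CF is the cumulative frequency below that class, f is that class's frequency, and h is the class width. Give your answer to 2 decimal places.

8.55

N = 65; target position k = 25/100 · 65 = 16.25.
Cumulative frequencies: 19, 27, 35, 65.
Observation 16.25 falls in the class 0 – <10.
L = 0, CF = 0, f = 19, h = 10.
P25 = 0 + ((16.25 − 0)/19)·10 = 0 + 8.55263 = 8.55263.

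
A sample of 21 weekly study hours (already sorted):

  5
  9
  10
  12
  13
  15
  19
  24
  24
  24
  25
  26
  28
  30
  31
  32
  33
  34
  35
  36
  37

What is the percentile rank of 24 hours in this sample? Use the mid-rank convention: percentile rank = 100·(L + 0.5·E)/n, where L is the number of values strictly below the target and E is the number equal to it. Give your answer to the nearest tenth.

Count below 24: L = 7; count equal: E = 3; n = 21.
Percentile rank = 100·(7 + 0.5·3)/21 = 100·8.5/21 = 40.48.

40.5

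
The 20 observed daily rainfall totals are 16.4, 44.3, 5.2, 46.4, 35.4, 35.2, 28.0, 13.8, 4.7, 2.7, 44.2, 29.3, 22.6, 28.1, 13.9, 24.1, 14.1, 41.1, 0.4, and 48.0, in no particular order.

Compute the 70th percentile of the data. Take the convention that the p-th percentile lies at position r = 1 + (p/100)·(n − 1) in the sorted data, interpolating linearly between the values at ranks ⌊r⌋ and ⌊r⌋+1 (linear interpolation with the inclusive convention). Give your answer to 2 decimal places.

Sorted: 0.4, 2.7, 4.7, 5.2, 13.8, 13.9, 14.1, 16.4, 22.6, 24.1, 28.0, 28.1, 29.3, 35.2, 35.4, 41.1, 44.2, 44.3, 46.4, 48.0.
n = 20.
r = 1 + (70/100)·(20 − 1) = 1 + 13.3 = 14.3.
Rank 14 is 35.2 and rank 15 is 35.4.
Interpolate: 35.2 + 0.3·(35.4 − 35.2) = 35.2 + 0.3·0.2 = 35.26.

35.26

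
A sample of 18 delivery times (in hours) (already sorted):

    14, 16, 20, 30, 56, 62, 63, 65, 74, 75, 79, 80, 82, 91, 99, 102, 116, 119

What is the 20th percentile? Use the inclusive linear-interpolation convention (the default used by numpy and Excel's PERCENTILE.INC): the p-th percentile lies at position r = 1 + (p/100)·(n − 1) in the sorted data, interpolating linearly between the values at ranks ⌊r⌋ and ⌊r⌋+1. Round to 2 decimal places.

40.40

n = 18.
r = 1 + (20/100)·(18 − 1) = 1 + 3.4 = 4.4.
Rank 4 is 30 and rank 5 is 56.
Interpolate: 30 + 0.4·(56 − 30) = 30 + 0.4·26 = 40.4.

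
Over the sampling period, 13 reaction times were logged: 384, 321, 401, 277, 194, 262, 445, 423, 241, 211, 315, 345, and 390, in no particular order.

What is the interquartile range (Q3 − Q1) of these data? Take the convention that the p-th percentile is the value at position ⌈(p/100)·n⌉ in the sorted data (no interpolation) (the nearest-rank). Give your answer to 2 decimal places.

128.00

Sorted: 194, 211, 241, 262, 277, 315, 321, 345, 384, 390, 401, 423, 445.
n = 13.
P25: rank ⌈25/100·13⌉ = 4 → 262.
P75: rank ⌈75/100·13⌉ = 10 → 390.
Difference: 390 − 262 = 128.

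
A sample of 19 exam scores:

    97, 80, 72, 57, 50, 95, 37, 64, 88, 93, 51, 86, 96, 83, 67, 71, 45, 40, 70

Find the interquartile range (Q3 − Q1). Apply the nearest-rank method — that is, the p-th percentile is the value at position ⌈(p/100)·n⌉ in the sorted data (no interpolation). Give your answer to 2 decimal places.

Sorted: 37, 40, 45, 50, 51, 57, 64, 67, 70, 71, 72, 80, 83, 86, 88, 93, 95, 96, 97.
n = 19.
P25: rank ⌈25/100·19⌉ = 5 → 51.
P75: rank ⌈75/100·19⌉ = 15 → 88.
Difference: 88 − 51 = 37.

37.00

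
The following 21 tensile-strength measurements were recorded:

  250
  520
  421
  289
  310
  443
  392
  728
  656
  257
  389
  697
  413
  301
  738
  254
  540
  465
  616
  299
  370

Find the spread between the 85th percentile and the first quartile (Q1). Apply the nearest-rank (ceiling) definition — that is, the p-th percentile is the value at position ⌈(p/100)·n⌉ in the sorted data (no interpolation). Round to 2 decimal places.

355.00

Sorted: 250, 254, 257, 289, 299, 301, 310, 370, 389, 392, 413, 421, 443, 465, 520, 540, 616, 656, 697, 728, 738.
n = 21.
P25: rank ⌈25/100·21⌉ = 6 → 301.
P85: rank ⌈85/100·21⌉ = 18 → 656.
Difference: 656 − 301 = 355.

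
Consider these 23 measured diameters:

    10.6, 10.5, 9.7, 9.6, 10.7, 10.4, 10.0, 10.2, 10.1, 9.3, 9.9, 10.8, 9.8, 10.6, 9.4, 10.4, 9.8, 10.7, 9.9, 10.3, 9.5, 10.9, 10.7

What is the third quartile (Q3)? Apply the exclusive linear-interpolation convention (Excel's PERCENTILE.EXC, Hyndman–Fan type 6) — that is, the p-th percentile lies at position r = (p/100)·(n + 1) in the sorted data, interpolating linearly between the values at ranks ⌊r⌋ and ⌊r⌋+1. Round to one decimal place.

10.6

Sorted: 9.3, 9.4, 9.5, 9.6, 9.7, 9.8, 9.8, 9.9, 9.9, 10.0, 10.1, 10.2, 10.3, 10.4, 10.4, 10.5, 10.6, 10.6, 10.7, 10.7, 10.7, 10.8, 10.9.
n = 23.
r = (75/100)·(23 + 1) = 18.
r is an integer, so P75 is the value at rank 18: 10.6.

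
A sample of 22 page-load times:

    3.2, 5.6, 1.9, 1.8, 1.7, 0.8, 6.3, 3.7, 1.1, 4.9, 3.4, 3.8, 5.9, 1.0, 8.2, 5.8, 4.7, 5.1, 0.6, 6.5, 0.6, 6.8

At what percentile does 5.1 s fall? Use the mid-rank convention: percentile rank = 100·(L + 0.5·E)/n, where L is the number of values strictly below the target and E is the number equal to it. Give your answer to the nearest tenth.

65.9

Sorted: 0.6, 0.6, 0.8, 1.0, 1.1, 1.7, 1.8, 1.9, 3.2, 3.4, 3.7, 3.8, 4.7, 4.9, 5.1, 5.6, 5.8, 5.9, 6.3, 6.5, 6.8, 8.2.
Count below 5.1: L = 14; count equal: E = 1; n = 22.
Percentile rank = 100·(14 + 0.5·1)/22 = 100·14.5/22 = 65.91.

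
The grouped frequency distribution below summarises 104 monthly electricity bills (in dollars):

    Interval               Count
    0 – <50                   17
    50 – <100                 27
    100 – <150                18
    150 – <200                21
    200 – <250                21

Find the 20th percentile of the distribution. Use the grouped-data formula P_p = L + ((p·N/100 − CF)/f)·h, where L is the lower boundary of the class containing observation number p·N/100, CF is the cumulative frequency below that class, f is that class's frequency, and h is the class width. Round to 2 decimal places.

57.04

N = 104; target position k = 20/100 · 104 = 20.8.
Cumulative frequencies: 17, 44, 62, 83, 104.
Observation 20.8 falls in the class 50 – <100.
L = 50, CF = 17, f = 27, h = 50.
P20 = 50 + ((20.8 − 17)/27)·50 = 50 + 7.03704 = 57.037.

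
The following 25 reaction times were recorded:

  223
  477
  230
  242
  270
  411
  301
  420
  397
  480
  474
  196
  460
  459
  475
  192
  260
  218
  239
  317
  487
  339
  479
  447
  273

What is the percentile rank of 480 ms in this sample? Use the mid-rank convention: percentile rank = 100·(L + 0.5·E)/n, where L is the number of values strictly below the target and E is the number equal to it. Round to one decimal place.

Sorted: 192, 196, 218, 223, 230, 239, 242, 260, 270, 273, 301, 317, 339, 397, 411, 420, 447, 459, 460, 474, 475, 477, 479, 480, 487.
Count below 480: L = 23; count equal: E = 1; n = 25.
Percentile rank = 100·(23 + 0.5·1)/25 = 100·23.5/25 = 94.

94.0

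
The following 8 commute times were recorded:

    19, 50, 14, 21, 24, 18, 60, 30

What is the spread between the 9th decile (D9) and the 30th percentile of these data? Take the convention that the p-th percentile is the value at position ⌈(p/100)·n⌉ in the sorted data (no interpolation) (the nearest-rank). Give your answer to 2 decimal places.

41.00

Sorted: 14, 18, 19, 21, 24, 30, 50, 60.
n = 8.
P30: rank ⌈30/100·8⌉ = 3 → 19.
P90: rank ⌈90/100·8⌉ = 8 → 60.
Difference: 60 − 19 = 41.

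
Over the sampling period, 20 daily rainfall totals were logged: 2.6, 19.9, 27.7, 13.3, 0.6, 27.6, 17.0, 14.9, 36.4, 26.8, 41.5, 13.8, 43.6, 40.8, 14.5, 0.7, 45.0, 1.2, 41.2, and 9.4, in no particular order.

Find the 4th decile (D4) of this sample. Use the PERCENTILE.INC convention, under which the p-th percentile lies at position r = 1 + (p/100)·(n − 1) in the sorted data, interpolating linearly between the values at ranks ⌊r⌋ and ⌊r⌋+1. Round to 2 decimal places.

14.74

Sorted: 0.6, 0.7, 1.2, 2.6, 9.4, 13.3, 13.8, 14.5, 14.9, 17.0, 19.9, 26.8, 27.6, 27.7, 36.4, 40.8, 41.2, 41.5, 43.6, 45.0.
n = 20.
r = 1 + (40/100)·(20 − 1) = 1 + 7.6 = 8.6.
Rank 8 is 14.5 and rank 9 is 14.9.
Interpolate: 14.5 + 0.6·(14.9 − 14.5) = 14.5 + 0.6·0.4 = 14.74.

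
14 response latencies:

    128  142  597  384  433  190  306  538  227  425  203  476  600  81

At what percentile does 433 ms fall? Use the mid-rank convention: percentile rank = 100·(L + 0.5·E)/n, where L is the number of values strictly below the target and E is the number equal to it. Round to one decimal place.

67.9

Sorted: 81, 128, 142, 190, 203, 227, 306, 384, 425, 433, 476, 538, 597, 600.
Count below 433: L = 9; count equal: E = 1; n = 14.
Percentile rank = 100·(9 + 0.5·1)/14 = 100·9.5/14 = 67.86.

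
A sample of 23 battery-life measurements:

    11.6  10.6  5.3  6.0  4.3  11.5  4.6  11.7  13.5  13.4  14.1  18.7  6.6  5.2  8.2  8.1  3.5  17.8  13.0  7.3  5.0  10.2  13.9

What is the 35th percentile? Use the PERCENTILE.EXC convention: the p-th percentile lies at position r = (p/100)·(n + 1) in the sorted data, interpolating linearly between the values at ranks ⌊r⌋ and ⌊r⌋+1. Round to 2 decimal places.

6.88

Sorted: 3.5, 4.3, 4.6, 5.0, 5.2, 5.3, 6.0, 6.6, 7.3, 8.1, 8.2, 10.2, 10.6, 11.5, 11.6, 11.7, 13.0, 13.4, 13.5, 13.9, 14.1, 17.8, 18.7.
n = 23.
r = (35/100)·(23 + 1) = 8.4.
Rank 8 is 6.6 and rank 9 is 7.3.
Interpolate: 6.6 + 0.4·(7.3 − 6.6) = 6.6 + 0.4·0.7 = 6.88.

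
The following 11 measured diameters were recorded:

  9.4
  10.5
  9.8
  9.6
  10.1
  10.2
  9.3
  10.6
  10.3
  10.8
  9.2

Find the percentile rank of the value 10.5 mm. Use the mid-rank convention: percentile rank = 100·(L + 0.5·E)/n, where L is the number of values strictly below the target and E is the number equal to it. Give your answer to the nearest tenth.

77.3

Sorted: 9.2, 9.3, 9.4, 9.6, 9.8, 10.1, 10.2, 10.3, 10.5, 10.6, 10.8.
Count below 10.5: L = 8; count equal: E = 1; n = 11.
Percentile rank = 100·(8 + 0.5·1)/11 = 100·8.5/11 = 77.27.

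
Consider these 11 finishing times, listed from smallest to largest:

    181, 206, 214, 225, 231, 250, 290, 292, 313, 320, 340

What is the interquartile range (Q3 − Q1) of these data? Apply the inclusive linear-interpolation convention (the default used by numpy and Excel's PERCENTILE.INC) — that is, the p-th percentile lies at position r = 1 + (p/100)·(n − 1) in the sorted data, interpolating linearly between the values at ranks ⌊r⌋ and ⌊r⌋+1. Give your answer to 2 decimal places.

n = 11.
P25: r = 3.5; ranks 3–4 are 214, 225; interpolating gives 219.5.
P75: r = 8.5; ranks 8–9 are 292, 313; interpolating gives 302.5.
Difference: 302.5 − 219.5 = 83.

83.00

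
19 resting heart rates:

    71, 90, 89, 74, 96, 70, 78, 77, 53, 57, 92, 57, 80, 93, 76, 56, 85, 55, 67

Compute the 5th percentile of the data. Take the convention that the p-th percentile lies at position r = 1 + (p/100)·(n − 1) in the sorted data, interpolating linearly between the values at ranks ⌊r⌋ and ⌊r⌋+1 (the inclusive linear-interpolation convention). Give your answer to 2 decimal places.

Sorted: 53, 55, 56, 57, 57, 67, 70, 71, 74, 76, 77, 78, 80, 85, 89, 90, 92, 93, 96.
n = 19.
r = 1 + (5/100)·(19 − 1) = 1 + 0.9 = 1.9.
Rank 1 is 53 and rank 2 is 55.
Interpolate: 53 + 0.9·(55 − 53) = 53 + 0.9·2 = 54.8.

54.80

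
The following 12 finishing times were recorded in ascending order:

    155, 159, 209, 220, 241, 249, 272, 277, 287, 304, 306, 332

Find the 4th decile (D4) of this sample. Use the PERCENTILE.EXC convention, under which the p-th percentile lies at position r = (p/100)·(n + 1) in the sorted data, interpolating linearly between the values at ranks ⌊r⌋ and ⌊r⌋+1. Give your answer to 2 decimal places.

n = 12.
r = (40/100)·(12 + 1) = 5.2.
Rank 5 is 241 and rank 6 is 249.
Interpolate: 241 + 0.2·(249 − 241) = 241 + 0.2·8 = 242.6.

242.60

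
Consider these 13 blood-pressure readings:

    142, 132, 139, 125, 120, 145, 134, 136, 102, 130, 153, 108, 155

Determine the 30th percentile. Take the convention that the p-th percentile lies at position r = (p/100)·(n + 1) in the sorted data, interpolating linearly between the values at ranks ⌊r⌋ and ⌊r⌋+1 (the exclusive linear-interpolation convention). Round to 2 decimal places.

Sorted: 102, 108, 120, 125, 130, 132, 134, 136, 139, 142, 145, 153, 155.
n = 13.
r = (30/100)·(13 + 1) = 4.2.
Rank 4 is 125 and rank 5 is 130.
Interpolate: 125 + 0.2·(130 − 125) = 125 + 0.2·5 = 126.

126.00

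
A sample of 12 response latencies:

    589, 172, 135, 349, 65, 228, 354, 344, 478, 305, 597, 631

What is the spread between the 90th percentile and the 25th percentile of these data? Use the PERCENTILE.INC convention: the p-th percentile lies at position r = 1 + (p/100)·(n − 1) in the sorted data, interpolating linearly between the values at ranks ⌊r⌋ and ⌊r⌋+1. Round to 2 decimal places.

Sorted: 65, 135, 172, 228, 305, 344, 349, 354, 478, 589, 597, 631.
n = 12.
P25: r = 3.75; ranks 3–4 are 172, 228; interpolating gives 214.
P90: r = 10.9; ranks 10–11 are 589, 597; interpolating gives 596.2.
Difference: 596.2 − 214 = 382.2.

382.20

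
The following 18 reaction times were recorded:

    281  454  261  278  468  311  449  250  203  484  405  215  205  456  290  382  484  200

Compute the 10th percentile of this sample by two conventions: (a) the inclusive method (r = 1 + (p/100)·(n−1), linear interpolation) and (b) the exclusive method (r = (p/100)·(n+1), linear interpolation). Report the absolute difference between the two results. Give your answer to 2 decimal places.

Sorted: 200, 203, 205, 215, 250, 261, 278, 281, 290, 311, 382, 405, 449, 454, 456, 468, 484, 484.
n = 18.
(a) r = 2.7; between ranks 2 (203) and 3 (205): 204.4.
(b) r = 1.9; between ranks 1 (200) and 2 (203): 202.7.
|204.4 − 202.7| = 1.7.

1.70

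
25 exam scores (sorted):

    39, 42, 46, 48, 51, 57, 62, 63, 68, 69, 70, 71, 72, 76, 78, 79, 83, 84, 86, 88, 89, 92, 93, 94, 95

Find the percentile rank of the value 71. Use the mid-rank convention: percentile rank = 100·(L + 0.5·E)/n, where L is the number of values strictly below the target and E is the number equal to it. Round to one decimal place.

46.0

Count below 71: L = 11; count equal: E = 1; n = 25.
Percentile rank = 100·(11 + 0.5·1)/25 = 100·11.5/25 = 46.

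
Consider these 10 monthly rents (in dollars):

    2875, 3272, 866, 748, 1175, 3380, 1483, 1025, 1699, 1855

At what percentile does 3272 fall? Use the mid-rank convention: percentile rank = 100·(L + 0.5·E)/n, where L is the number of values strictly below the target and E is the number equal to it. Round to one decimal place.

Sorted: 748, 866, 1025, 1175, 1483, 1699, 1855, 2875, 3272, 3380.
Count below 3272: L = 8; count equal: E = 1; n = 10.
Percentile rank = 100·(8 + 0.5·1)/10 = 100·8.5/10 = 85.

85.0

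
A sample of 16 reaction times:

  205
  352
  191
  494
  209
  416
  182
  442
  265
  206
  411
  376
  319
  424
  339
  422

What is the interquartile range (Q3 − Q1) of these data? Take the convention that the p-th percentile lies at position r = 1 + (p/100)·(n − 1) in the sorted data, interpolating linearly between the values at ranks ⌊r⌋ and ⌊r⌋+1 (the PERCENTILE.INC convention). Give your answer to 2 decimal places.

209.25

Sorted: 182, 191, 205, 206, 209, 265, 319, 339, 352, 376, 411, 416, 422, 424, 442, 494.
n = 16.
P25: r = 4.75; ranks 4–5 are 206, 209; interpolating gives 208.25.
P75: r = 12.25; ranks 12–13 are 416, 422; interpolating gives 417.5.
Difference: 417.5 − 208.25 = 209.25.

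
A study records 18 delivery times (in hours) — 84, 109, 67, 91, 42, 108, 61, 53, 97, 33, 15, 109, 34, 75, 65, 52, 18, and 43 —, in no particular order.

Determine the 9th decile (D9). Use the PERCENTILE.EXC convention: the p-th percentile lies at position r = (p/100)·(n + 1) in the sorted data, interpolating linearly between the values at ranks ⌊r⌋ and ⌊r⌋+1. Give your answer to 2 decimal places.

109.00

Sorted: 15, 18, 33, 34, 42, 43, 52, 53, 61, 65, 67, 75, 84, 91, 97, 108, 109, 109.
n = 18.
r = (90/100)·(18 + 1) = 17.1.
Rank 17 is 109 and rank 18 is 109.
Interpolate: 109 + 0.1·(109 − 109) = 109 + 0.1·0 = 109.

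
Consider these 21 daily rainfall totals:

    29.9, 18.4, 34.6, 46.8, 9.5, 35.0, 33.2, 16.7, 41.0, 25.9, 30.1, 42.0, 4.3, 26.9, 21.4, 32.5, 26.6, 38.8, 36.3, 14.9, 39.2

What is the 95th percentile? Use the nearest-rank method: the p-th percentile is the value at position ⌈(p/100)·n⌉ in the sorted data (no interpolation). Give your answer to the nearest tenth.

Sorted: 4.3, 9.5, 14.9, 16.7, 18.4, 21.4, 25.9, 26.6, 26.9, 29.9, 30.1, 32.5, 33.2, 34.6, 35.0, 36.3, 38.8, 39.2, 41.0, 42.0, 46.8.
n = 21.
Position = ⌈95/100 · 21⌉ = ⌈19.95⌉ = 20.
The value at rank 20 is 42.0.

42.0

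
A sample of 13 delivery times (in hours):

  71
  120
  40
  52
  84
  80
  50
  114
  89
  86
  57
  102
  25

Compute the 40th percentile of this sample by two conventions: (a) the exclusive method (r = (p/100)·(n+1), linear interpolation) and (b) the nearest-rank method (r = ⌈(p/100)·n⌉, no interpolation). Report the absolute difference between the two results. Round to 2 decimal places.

5.60

Sorted: 25, 40, 50, 52, 57, 71, 80, 84, 86, 89, 102, 114, 120.
n = 13.
(a) r = 5.6; between ranks 5 (57) and 6 (71): 65.4.
(b) the nearest-rank method: rank 6 → 71.
|65.4 − 71| = 5.6.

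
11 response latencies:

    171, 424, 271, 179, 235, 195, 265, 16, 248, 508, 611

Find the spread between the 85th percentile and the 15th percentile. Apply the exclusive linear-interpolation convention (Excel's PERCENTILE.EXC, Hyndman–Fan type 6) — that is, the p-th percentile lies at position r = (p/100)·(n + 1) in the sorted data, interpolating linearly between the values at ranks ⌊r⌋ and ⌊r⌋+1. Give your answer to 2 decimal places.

Sorted: 16, 171, 179, 195, 235, 248, 265, 271, 424, 508, 611.
n = 11.
P15: r = 1.8; ranks 1–2 are 16, 171; interpolating gives 140.
P85: r = 10.2; ranks 10–11 are 508, 611; interpolating gives 528.6.
Difference: 528.6 − 140 = 388.6.

388.60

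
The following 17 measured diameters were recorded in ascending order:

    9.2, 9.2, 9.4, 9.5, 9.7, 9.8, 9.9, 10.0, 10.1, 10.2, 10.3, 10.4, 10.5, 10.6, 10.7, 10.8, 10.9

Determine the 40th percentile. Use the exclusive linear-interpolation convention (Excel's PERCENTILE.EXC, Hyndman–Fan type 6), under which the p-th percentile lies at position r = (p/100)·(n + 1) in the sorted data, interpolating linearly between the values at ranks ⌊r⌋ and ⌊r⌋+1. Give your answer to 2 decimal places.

9.92

n = 17.
r = (40/100)·(17 + 1) = 7.2.
Rank 7 is 9.9 and rank 8 is 10.0.
Interpolate: 9.9 + 0.2·(10.0 − 9.9) = 9.9 + 0.2·0.1 = 9.92.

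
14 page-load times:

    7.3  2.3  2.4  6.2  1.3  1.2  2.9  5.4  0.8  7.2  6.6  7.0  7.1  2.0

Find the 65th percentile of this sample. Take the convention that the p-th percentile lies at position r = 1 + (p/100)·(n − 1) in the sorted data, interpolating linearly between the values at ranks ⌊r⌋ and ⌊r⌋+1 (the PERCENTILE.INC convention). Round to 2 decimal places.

6.38

Sorted: 0.8, 1.2, 1.3, 2.0, 2.3, 2.4, 2.9, 5.4, 6.2, 6.6, 7.0, 7.1, 7.2, 7.3.
n = 14.
r = 1 + (65/100)·(14 − 1) = 1 + 8.45 = 9.45.
Rank 9 is 6.2 and rank 10 is 6.6.
Interpolate: 6.2 + 0.45·(6.6 − 6.2) = 6.2 + 0.45·0.4 = 6.38.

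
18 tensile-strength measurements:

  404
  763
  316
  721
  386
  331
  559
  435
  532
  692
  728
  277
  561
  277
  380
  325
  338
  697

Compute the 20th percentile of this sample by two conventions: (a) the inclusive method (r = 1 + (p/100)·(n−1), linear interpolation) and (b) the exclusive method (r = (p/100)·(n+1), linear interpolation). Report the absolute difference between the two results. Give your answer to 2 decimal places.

4.20

Sorted: 277, 277, 316, 325, 331, 338, 380, 386, 404, 435, 532, 559, 561, 692, 697, 721, 728, 763.
n = 18.
(a) r = 4.4; between ranks 4 (325) and 5 (331): 327.4.
(b) r = 3.8; between ranks 3 (316) and 4 (325): 323.2.
|327.4 − 323.2| = 4.2.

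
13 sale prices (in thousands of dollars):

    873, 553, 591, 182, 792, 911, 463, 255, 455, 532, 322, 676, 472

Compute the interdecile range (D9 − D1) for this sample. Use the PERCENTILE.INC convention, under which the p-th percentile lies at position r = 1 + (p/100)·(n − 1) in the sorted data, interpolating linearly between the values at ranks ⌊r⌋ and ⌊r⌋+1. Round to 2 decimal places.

588.40

Sorted: 182, 255, 322, 455, 463, 472, 532, 553, 591, 676, 792, 873, 911.
n = 13.
P10: r = 2.2; ranks 2–3 are 255, 322; interpolating gives 268.4.
P90: r = 11.8; ranks 11–12 are 792, 873; interpolating gives 856.8.
Difference: 856.8 − 268.4 = 588.4.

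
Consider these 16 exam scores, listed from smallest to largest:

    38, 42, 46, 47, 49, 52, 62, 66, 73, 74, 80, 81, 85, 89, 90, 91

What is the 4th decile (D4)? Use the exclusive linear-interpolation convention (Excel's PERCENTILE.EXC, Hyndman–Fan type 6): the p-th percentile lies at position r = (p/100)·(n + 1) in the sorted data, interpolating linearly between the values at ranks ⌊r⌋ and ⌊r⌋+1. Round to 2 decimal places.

60.00

n = 16.
r = (40/100)·(16 + 1) = 6.8.
Rank 6 is 52 and rank 7 is 62.
Interpolate: 52 + 0.8·(62 − 52) = 52 + 0.8·10 = 60.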